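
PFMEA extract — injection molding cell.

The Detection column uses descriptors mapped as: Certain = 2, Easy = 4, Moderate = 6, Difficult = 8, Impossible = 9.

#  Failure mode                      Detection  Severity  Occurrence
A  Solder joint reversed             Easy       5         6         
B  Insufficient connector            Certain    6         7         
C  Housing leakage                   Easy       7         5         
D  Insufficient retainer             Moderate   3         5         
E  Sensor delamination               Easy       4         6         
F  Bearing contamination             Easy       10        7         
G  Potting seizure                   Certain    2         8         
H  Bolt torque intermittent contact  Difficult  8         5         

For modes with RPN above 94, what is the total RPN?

956

RPN = Severity × Occurrence × Detection:
  A: 5 × 6 × 4 = 120
  B: 6 × 7 × 2 = 84
  C: 7 × 5 × 4 = 140
  D: 3 × 5 × 6 = 90
  E: 4 × 6 × 4 = 96
  F: 10 × 7 × 4 = 280
  G: 2 × 8 × 2 = 32
  H: 8 × 5 × 8 = 320
RPN > 94: A (120), C (140), E (96), F (280), H (320).
Sum: 120 + 140 + 96 + 280 + 320 = 956.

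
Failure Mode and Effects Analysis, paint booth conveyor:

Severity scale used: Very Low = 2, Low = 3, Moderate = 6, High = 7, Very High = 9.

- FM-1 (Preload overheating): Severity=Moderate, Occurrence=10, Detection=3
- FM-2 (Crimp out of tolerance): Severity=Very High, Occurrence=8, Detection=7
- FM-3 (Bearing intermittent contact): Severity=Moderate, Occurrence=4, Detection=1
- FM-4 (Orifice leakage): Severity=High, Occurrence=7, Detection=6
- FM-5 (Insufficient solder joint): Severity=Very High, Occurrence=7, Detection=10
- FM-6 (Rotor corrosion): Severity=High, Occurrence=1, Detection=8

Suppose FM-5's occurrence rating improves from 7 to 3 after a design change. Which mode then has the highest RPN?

FM-2

RPN = Severity × Occurrence × Detection:
  FM-1: 6 × 10 × 3 = 180
  FM-2: 9 × 8 × 7 = 504
  FM-3: 6 × 4 × 1 = 24
  FM-4: 7 × 7 × 6 = 294
  FM-5: 9 × 7 × 10 = 630
  FM-6: 7 × 1 × 8 = 56
After action: FM-5 → 9 × 3 × 10 = 270.
Revised RPNs: FM-2=504, FM-4=294, FM-5=270, FM-1=180, FM-6=56, FM-3=24.
Highest is now FM-2 (504).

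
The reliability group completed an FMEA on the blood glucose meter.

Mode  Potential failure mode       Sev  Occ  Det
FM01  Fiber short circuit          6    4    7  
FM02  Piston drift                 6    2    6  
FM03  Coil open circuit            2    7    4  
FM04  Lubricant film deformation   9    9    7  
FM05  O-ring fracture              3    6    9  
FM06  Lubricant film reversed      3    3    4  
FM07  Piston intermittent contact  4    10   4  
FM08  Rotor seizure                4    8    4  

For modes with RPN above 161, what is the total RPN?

897

RPN = Severity × Occurrence × Detection:
  FM01: 6 × 4 × 7 = 168
  FM02: 6 × 2 × 6 = 72
  FM03: 2 × 7 × 4 = 56
  FM04: 9 × 9 × 7 = 567
  FM05: 3 × 6 × 9 = 162
  FM06: 3 × 3 × 4 = 36
  FM07: 4 × 10 × 4 = 160
  FM08: 4 × 8 × 4 = 128
RPN > 161: FM01 (168), FM04 (567), FM05 (162).
Sum: 168 + 567 + 162 = 897.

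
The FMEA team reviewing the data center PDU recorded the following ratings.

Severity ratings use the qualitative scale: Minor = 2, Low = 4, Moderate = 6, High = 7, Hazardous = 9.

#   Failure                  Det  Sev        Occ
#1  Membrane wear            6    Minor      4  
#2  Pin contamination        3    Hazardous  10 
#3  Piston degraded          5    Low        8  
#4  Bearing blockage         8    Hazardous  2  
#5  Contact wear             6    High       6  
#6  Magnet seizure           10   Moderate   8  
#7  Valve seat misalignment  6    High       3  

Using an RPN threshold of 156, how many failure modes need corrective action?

RPN = Severity × Occurrence × Detection:
  #1: 2 × 4 × 6 = 48
  #2: 9 × 10 × 3 = 270
  #3: 4 × 8 × 5 = 160
  #4: 9 × 2 × 8 = 144
  #5: 7 × 6 × 6 = 252
  #6: 6 × 8 × 10 = 480
  #7: 7 × 3 × 6 = 126
Modes with RPN ≥ 156: #2 (270), #3 (160), #5 (252), #6 (480) → 4.

4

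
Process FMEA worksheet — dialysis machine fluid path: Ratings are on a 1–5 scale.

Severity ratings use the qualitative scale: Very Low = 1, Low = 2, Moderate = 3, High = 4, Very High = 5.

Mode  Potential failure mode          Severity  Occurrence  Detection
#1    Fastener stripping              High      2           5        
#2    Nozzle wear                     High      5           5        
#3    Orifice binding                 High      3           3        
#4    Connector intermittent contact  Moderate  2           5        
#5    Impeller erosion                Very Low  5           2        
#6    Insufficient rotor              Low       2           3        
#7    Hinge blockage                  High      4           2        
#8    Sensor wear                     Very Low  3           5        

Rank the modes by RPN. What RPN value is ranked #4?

RPN = Severity × Occurrence × Detection:
  #1: 4 × 2 × 5 = 40
  #2: 4 × 5 × 5 = 100
  #3: 4 × 3 × 3 = 36
  #4: 3 × 2 × 5 = 30
  #5: 1 × 5 × 2 = 10
  #6: 2 × 2 × 3 = 12
  #7: 4 × 4 × 2 = 32
  #8: 1 × 3 × 5 = 15
Sorted descending: 100, 40, 36, 32, 30, 15, 12, 10.
The fourth-highest RPN is 32 (#7).

32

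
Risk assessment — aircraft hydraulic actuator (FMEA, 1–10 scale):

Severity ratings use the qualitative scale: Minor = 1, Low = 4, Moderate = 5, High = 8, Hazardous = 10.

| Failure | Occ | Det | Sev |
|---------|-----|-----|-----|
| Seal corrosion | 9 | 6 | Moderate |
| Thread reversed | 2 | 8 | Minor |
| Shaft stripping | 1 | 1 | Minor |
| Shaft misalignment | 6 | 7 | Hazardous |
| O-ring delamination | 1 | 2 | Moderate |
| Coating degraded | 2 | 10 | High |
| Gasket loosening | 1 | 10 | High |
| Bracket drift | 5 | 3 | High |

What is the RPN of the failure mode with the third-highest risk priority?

RPN = Severity × Occurrence × Detection:
  Seal corrosion: 5 × 9 × 6 = 270
  Thread reversed: 1 × 2 × 8 = 16
  Shaft stripping: 1 × 1 × 1 = 1
  Shaft misalignment: 10 × 6 × 7 = 420
  O-ring delamination: 5 × 1 × 2 = 10
  Coating degraded: 8 × 2 × 10 = 160
  Gasket loosening: 8 × 1 × 10 = 80
  Bracket drift: 8 × 5 × 3 = 120
Sorted descending: 420, 270, 160, 120, 80, 16, 10, 1.
The third-highest RPN is 160 (Coating degraded).

160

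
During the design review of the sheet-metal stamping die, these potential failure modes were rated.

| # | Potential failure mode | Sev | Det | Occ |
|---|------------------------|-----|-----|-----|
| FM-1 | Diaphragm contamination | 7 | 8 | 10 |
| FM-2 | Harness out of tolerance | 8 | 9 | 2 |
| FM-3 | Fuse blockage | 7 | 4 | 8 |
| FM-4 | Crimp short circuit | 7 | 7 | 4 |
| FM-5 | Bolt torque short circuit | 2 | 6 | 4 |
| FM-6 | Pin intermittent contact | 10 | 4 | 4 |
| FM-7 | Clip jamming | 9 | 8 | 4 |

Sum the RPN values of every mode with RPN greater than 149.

1428

RPN = Severity × Occurrence × Detection:
  FM-1: 7 × 10 × 8 = 560
  FM-2: 8 × 2 × 9 = 144
  FM-3: 7 × 8 × 4 = 224
  FM-4: 7 × 4 × 7 = 196
  FM-5: 2 × 4 × 6 = 48
  FM-6: 10 × 4 × 4 = 160
  FM-7: 9 × 4 × 8 = 288
RPN > 149: FM-1 (560), FM-3 (224), FM-4 (196), FM-6 (160), FM-7 (288).
Sum: 560 + 224 + 196 + 160 + 288 = 1428.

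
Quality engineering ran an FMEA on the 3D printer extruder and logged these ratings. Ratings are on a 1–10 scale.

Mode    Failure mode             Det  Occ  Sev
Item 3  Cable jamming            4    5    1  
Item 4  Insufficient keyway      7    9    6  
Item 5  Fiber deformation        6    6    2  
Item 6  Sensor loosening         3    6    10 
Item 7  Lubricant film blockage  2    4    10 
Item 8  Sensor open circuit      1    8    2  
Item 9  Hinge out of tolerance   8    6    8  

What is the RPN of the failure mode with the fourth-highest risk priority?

RPN = Severity × Occurrence × Detection:
  Item 3: 1 × 5 × 4 = 20
  Item 4: 6 × 9 × 7 = 378
  Item 5: 2 × 6 × 6 = 72
  Item 6: 10 × 6 × 3 = 180
  Item 7: 10 × 4 × 2 = 80
  Item 8: 2 × 8 × 1 = 16
  Item 9: 8 × 6 × 8 = 384
Sorted descending: 384, 378, 180, 80, 72, 20, 16.
The fourth-highest RPN is 80 (Item 7).

80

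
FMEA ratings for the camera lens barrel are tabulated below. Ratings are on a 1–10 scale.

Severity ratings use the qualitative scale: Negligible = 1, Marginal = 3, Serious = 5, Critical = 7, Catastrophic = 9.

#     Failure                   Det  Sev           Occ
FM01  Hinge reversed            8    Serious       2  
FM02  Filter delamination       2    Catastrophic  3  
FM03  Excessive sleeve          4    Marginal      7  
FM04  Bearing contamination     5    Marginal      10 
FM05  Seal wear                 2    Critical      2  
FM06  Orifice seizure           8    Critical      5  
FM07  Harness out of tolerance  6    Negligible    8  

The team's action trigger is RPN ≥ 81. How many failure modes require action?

RPN = Severity × Occurrence × Detection:
  FM01: 5 × 2 × 8 = 80
  FM02: 9 × 3 × 2 = 54
  FM03: 3 × 7 × 4 = 84
  FM04: 3 × 10 × 5 = 150
  FM05: 7 × 2 × 2 = 28
  FM06: 7 × 5 × 8 = 280
  FM07: 1 × 8 × 6 = 48
Modes with RPN ≥ 81: FM03 (84), FM04 (150), FM06 (280) → 3.

3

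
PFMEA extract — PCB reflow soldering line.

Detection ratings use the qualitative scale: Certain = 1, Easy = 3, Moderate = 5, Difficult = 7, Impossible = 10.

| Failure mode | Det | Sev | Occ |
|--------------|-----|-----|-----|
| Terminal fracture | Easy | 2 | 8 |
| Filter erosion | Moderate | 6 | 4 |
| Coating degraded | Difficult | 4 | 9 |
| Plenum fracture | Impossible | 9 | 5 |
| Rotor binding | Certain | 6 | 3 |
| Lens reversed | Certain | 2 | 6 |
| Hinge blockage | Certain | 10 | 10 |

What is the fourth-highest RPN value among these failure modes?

RPN = Severity × Occurrence × Detection:
  Terminal fracture: 2 × 8 × 3 = 48
  Filter erosion: 6 × 4 × 5 = 120
  Coating degraded: 4 × 9 × 7 = 252
  Plenum fracture: 9 × 5 × 10 = 450
  Rotor binding: 6 × 3 × 1 = 18
  Lens reversed: 2 × 6 × 1 = 12
  Hinge blockage: 10 × 10 × 1 = 100
Sorted descending: 450, 252, 120, 100, 48, 18, 12.
The fourth-highest RPN is 100 (Hinge blockage).

100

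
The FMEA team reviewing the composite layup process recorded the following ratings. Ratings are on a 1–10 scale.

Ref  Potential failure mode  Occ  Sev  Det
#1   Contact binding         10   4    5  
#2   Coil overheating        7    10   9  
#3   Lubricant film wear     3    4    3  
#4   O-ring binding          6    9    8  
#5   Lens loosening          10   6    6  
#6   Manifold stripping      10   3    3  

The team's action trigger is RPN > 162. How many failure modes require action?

RPN = Severity × Occurrence × Detection:
  #1: 4 × 10 × 5 = 200
  #2: 10 × 7 × 9 = 630
  #3: 4 × 3 × 3 = 36
  #4: 9 × 6 × 8 = 432
  #5: 6 × 10 × 6 = 360
  #6: 3 × 10 × 3 = 90
Modes with RPN > 162: #1 (200), #2 (630), #4 (432), #5 (360) → 4.

4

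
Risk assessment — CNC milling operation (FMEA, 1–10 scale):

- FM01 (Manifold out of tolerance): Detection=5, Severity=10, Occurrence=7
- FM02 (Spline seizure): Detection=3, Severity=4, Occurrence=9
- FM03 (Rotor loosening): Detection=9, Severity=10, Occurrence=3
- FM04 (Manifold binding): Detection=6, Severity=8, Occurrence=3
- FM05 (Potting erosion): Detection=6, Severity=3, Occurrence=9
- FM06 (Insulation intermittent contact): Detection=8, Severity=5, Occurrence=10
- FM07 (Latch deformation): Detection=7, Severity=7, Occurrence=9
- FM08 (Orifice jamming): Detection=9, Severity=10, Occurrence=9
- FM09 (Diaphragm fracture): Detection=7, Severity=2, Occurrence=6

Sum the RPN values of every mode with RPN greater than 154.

2433

RPN = Severity × Occurrence × Detection:
  FM01: 10 × 7 × 5 = 350
  FM02: 4 × 9 × 3 = 108
  FM03: 10 × 3 × 9 = 270
  FM04: 8 × 3 × 6 = 144
  FM05: 3 × 9 × 6 = 162
  FM06: 5 × 10 × 8 = 400
  FM07: 7 × 9 × 7 = 441
  FM08: 10 × 9 × 9 = 810
  FM09: 2 × 6 × 7 = 84
RPN > 154: FM01 (350), FM03 (270), FM05 (162), FM06 (400), FM07 (441), FM08 (810).
Sum: 350 + 270 + 162 + 400 + 441 + 810 = 2433.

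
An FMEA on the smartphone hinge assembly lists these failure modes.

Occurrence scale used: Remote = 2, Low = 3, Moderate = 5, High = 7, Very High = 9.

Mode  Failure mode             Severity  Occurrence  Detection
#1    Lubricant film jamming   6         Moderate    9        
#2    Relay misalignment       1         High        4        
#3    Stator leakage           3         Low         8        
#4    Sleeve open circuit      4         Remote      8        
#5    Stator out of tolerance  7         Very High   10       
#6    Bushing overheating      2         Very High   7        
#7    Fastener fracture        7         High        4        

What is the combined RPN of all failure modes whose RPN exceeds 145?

1096

RPN = Severity × Occurrence × Detection:
  #1: 6 × 5 × 9 = 270
  #2: 1 × 7 × 4 = 28
  #3: 3 × 3 × 8 = 72
  #4: 4 × 2 × 8 = 64
  #5: 7 × 9 × 10 = 630
  #6: 2 × 9 × 7 = 126
  #7: 7 × 7 × 4 = 196
RPN > 145: #1 (270), #5 (630), #7 (196).
Sum: 270 + 630 + 196 = 1096.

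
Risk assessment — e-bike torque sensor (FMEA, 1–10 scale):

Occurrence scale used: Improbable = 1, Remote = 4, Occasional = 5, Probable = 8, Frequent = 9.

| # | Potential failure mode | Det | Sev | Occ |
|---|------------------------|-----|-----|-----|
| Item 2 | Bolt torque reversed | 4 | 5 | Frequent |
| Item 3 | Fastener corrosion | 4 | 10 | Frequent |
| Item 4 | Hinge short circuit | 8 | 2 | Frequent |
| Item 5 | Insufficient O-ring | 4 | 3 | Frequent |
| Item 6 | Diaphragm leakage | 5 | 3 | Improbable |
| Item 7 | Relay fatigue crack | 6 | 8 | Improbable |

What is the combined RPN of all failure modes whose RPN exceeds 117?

RPN = Severity × Occurrence × Detection:
  Item 2: 5 × 9 × 4 = 180
  Item 3: 10 × 9 × 4 = 360
  Item 4: 2 × 9 × 8 = 144
  Item 5: 3 × 9 × 4 = 108
  Item 6: 3 × 1 × 5 = 15
  Item 7: 8 × 1 × 6 = 48
RPN > 117: Item 2 (180), Item 3 (360), Item 4 (144).
Sum: 180 + 360 + 144 = 684.

684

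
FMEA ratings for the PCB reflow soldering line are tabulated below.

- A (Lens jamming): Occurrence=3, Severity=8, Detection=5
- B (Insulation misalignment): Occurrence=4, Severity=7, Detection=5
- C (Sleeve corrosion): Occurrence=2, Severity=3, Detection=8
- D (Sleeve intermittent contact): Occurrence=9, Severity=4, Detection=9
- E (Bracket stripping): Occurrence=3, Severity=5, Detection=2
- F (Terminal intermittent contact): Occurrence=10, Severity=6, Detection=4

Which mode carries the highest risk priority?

D

RPN = Severity × Occurrence × Detection:
  A: 8 × 3 × 5 = 120
  B: 7 × 4 × 5 = 140
  C: 3 × 2 × 8 = 48
  D: 4 × 9 × 9 = 324
  E: 5 × 3 × 2 = 30
  F: 6 × 10 × 4 = 240
Highest RPN is 324 → D.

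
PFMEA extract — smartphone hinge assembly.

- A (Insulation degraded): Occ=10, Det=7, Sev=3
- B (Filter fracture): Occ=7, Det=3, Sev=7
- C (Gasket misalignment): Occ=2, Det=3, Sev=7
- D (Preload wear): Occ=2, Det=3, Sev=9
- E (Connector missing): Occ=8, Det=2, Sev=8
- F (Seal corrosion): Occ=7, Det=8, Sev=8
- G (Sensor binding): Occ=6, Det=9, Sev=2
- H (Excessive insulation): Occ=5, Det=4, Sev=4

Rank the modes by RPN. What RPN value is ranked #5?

RPN = Severity × Occurrence × Detection:
  A: 3 × 10 × 7 = 210
  B: 7 × 7 × 3 = 147
  C: 7 × 2 × 3 = 42
  D: 9 × 2 × 3 = 54
  E: 8 × 8 × 2 = 128
  F: 8 × 7 × 8 = 448
  G: 2 × 6 × 9 = 108
  H: 4 × 5 × 4 = 80
Sorted descending: 448, 210, 147, 128, 108, 80, 54, 42.
The fifth-highest RPN is 108 (G).

108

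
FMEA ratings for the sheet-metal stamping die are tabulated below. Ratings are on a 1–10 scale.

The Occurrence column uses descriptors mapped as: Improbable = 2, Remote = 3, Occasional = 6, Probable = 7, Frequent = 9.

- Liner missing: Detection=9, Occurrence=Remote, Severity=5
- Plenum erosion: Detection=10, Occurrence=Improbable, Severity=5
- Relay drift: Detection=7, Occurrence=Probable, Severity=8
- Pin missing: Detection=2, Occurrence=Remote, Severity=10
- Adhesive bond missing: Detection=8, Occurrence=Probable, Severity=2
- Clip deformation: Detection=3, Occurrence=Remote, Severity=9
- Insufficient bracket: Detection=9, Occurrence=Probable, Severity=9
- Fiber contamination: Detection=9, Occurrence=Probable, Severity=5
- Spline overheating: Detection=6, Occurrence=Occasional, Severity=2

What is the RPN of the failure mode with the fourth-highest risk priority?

RPN = Severity × Occurrence × Detection:
  Liner missing: 5 × 3 × 9 = 135
  Plenum erosion: 5 × 2 × 10 = 100
  Relay drift: 8 × 7 × 7 = 392
  Pin missing: 10 × 3 × 2 = 60
  Adhesive bond missing: 2 × 7 × 8 = 112
  Clip deformation: 9 × 3 × 3 = 81
  Insufficient bracket: 9 × 7 × 9 = 567
  Fiber contamination: 5 × 7 × 9 = 315
  Spline overheating: 2 × 6 × 6 = 72
Sorted descending: 567, 392, 315, 135, 112, 100, 81, 72, 60.
The fourth-highest RPN is 135 (Liner missing).

135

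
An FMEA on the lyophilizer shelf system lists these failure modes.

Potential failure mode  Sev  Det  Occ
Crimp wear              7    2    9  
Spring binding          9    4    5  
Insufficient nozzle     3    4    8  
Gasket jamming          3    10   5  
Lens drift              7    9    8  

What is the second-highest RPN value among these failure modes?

180

RPN = Severity × Occurrence × Detection:
  Crimp wear: 7 × 9 × 2 = 126
  Spring binding: 9 × 5 × 4 = 180
  Insufficient nozzle: 3 × 8 × 4 = 96
  Gasket jamming: 3 × 5 × 10 = 150
  Lens drift: 7 × 8 × 9 = 504
Sorted descending: 504, 180, 150, 126, 96.
The second-highest RPN is 180 (Spring binding).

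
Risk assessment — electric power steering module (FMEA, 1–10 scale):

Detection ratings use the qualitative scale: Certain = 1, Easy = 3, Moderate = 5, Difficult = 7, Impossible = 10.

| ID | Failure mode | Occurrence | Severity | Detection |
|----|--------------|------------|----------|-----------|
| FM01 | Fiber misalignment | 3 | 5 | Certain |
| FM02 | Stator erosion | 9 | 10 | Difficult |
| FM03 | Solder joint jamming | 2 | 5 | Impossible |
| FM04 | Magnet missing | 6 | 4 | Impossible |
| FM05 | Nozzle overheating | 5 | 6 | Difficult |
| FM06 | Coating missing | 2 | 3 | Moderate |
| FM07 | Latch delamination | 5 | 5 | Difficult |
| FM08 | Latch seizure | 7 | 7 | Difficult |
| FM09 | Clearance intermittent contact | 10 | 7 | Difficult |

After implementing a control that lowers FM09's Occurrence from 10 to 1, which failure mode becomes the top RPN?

RPN = Severity × Occurrence × Detection:
  FM01: 5 × 3 × 1 = 15
  FM02: 10 × 9 × 7 = 630
  FM03: 5 × 2 × 10 = 100
  FM04: 4 × 6 × 10 = 240
  FM05: 6 × 5 × 7 = 210
  FM06: 3 × 2 × 5 = 30
  FM07: 5 × 5 × 7 = 175
  FM08: 7 × 7 × 7 = 343
  FM09: 7 × 10 × 7 = 490
After action: FM09 → 7 × 1 × 7 = 49.
Revised RPNs: FM02=630, FM08=343, FM04=240, FM05=210, FM07=175, FM03=100, FM09=49, FM06=30, FM01=15.
Highest is now FM02 (630).

FM02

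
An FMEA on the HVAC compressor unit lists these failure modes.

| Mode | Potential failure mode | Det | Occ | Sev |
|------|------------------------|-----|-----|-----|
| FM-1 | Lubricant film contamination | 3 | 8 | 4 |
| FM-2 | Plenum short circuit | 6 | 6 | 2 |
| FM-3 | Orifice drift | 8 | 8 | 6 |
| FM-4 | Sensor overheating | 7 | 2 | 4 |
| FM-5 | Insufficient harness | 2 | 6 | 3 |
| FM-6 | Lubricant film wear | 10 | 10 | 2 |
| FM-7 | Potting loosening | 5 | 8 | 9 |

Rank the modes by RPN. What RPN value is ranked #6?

56

RPN = Severity × Occurrence × Detection:
  FM-1: 4 × 8 × 3 = 96
  FM-2: 2 × 6 × 6 = 72
  FM-3: 6 × 8 × 8 = 384
  FM-4: 4 × 2 × 7 = 56
  FM-5: 3 × 6 × 2 = 36
  FM-6: 2 × 10 × 10 = 200
  FM-7: 9 × 8 × 5 = 360
Sorted descending: 384, 360, 200, 96, 72, 56, 36.
The sixth-highest RPN is 56 (FM-4).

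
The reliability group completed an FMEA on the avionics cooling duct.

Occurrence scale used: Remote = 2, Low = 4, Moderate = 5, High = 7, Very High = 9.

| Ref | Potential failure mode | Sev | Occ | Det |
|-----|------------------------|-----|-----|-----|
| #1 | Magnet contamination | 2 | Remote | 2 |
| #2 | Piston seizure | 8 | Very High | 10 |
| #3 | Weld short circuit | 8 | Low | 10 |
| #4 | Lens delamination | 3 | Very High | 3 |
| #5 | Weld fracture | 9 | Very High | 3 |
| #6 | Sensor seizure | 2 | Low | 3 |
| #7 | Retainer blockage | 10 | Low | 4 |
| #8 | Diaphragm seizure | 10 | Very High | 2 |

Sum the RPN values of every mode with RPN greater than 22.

RPN = Severity × Occurrence × Detection:
  #1: 2 × 2 × 2 = 8
  #2: 8 × 9 × 10 = 720
  #3: 8 × 4 × 10 = 320
  #4: 3 × 9 × 3 = 81
  #5: 9 × 9 × 3 = 243
  #6: 2 × 4 × 3 = 24
  #7: 10 × 4 × 4 = 160
  #8: 10 × 9 × 2 = 180
RPN > 22: #2 (720), #3 (320), #4 (81), #5 (243), #6 (24), #7 (160), #8 (180).
Sum: 720 + 320 + 81 + 243 + 24 + 160 + 180 = 1728.

1728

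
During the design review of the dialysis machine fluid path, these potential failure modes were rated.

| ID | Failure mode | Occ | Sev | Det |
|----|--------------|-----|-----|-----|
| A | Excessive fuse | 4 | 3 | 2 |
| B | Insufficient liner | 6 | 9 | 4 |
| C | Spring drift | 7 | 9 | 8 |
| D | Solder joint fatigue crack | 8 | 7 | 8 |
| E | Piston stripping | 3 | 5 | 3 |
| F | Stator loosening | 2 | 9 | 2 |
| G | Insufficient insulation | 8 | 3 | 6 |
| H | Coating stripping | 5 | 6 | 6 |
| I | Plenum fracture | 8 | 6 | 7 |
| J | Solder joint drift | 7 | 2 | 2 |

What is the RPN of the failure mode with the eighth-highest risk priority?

36

RPN = Severity × Occurrence × Detection:
  A: 3 × 4 × 2 = 24
  B: 9 × 6 × 4 = 216
  C: 9 × 7 × 8 = 504
  D: 7 × 8 × 8 = 448
  E: 5 × 3 × 3 = 45
  F: 9 × 2 × 2 = 36
  G: 3 × 8 × 6 = 144
  H: 6 × 5 × 6 = 180
  I: 6 × 8 × 7 = 336
  J: 2 × 7 × 2 = 28
Sorted descending: 504, 448, 336, 216, 180, 144, 45, 36, 28, 24.
The eighth-highest RPN is 36 (F).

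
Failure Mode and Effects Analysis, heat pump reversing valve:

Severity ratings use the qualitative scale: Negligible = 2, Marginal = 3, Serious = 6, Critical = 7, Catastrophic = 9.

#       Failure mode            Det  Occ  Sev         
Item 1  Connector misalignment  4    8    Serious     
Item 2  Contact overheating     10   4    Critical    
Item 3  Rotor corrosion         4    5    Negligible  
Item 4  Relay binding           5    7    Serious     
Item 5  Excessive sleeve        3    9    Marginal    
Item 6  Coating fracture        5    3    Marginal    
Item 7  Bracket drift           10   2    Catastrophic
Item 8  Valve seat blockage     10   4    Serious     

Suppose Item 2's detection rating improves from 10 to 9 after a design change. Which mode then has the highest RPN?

Item 2

RPN = Severity × Occurrence × Detection:
  Item 1: 6 × 8 × 4 = 192
  Item 2: 7 × 4 × 10 = 280
  Item 3: 2 × 5 × 4 = 40
  Item 4: 6 × 7 × 5 = 210
  Item 5: 3 × 9 × 3 = 81
  Item 6: 3 × 3 × 5 = 45
  Item 7: 9 × 2 × 10 = 180
  Item 8: 6 × 4 × 10 = 240
After action: Item 2 → 7 × 4 × 9 = 252.
Revised RPNs: Item 2=252, Item 8=240, Item 4=210, Item 1=192, Item 7=180, Item 5=81, Item 6=45, Item 3=40.
Highest is now Item 2 (252).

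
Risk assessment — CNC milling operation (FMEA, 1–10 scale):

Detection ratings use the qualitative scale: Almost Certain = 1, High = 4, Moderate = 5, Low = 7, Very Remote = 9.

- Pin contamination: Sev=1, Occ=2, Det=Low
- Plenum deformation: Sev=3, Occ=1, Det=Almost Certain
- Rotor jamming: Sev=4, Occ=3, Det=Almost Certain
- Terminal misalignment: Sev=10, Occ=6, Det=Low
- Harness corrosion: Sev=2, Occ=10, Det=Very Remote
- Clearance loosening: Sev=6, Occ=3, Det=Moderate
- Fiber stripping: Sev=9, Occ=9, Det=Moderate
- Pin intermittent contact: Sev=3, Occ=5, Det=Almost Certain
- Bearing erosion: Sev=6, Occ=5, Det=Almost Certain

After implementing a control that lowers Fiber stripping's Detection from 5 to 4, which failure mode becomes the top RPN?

Terminal misalignment

RPN = Severity × Occurrence × Detection:
  Pin contamination: 1 × 2 × 7 = 14
  Plenum deformation: 3 × 1 × 1 = 3
  Rotor jamming: 4 × 3 × 1 = 12
  Terminal misalignment: 10 × 6 × 7 = 420
  Harness corrosion: 2 × 10 × 9 = 180
  Clearance loosening: 6 × 3 × 5 = 90
  Fiber stripping: 9 × 9 × 5 = 405
  Pin intermittent contact: 3 × 5 × 1 = 15
  Bearing erosion: 6 × 5 × 1 = 30
After action: Fiber stripping → 9 × 9 × 4 = 324.
Revised RPNs: Terminal misalignment=420, Fiber stripping=324, Harness corrosion=180, Clearance loosening=90, Bearing erosion=30, Pin intermittent contact=15, Pin contamination=14, Rotor jamming=12, Plenum deformation=3.
Highest is now Terminal misalignment (420).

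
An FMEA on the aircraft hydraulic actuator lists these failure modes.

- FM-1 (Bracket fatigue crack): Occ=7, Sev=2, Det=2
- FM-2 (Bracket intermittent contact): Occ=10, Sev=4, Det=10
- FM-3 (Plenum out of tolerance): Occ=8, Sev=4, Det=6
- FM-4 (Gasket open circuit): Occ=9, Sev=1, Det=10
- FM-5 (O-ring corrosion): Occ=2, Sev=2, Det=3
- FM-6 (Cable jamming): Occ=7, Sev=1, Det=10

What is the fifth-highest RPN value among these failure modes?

28

RPN = Severity × Occurrence × Detection:
  FM-1: 2 × 7 × 2 = 28
  FM-2: 4 × 10 × 10 = 400
  FM-3: 4 × 8 × 6 = 192
  FM-4: 1 × 9 × 10 = 90
  FM-5: 2 × 2 × 3 = 12
  FM-6: 1 × 7 × 10 = 70
Sorted descending: 400, 192, 90, 70, 28, 12.
The fifth-highest RPN is 28 (FM-1).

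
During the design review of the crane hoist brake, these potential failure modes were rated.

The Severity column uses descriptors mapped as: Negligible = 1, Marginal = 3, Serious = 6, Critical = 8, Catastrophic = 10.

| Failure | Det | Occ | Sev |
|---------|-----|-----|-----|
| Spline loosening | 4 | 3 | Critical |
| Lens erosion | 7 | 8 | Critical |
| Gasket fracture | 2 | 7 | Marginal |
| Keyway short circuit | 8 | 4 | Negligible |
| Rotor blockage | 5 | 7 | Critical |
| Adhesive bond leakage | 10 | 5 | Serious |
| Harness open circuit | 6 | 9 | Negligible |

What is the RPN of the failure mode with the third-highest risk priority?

RPN = Severity × Occurrence × Detection:
  Spline loosening: 8 × 3 × 4 = 96
  Lens erosion: 8 × 8 × 7 = 448
  Gasket fracture: 3 × 7 × 2 = 42
  Keyway short circuit: 1 × 4 × 8 = 32
  Rotor blockage: 8 × 7 × 5 = 280
  Adhesive bond leakage: 6 × 5 × 10 = 300
  Harness open circuit: 1 × 9 × 6 = 54
Sorted descending: 448, 300, 280, 96, 54, 42, 32.
The third-highest RPN is 280 (Rotor blockage).

280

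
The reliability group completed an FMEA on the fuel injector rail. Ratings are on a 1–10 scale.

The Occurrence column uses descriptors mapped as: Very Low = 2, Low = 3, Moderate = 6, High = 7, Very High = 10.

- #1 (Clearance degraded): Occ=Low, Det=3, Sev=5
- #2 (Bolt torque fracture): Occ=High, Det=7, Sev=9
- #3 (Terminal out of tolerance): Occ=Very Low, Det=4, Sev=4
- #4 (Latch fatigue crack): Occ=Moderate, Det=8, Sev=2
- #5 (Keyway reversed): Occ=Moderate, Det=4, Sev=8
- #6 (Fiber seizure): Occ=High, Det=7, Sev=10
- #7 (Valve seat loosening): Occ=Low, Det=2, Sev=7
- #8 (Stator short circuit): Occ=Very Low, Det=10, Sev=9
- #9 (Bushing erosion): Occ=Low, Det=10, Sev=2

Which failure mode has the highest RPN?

#6

RPN = Severity × Occurrence × Detection:
  #1: 5 × 3 × 3 = 45
  #2: 9 × 7 × 7 = 441
  #3: 4 × 2 × 4 = 32
  #4: 2 × 6 × 8 = 96
  #5: 8 × 6 × 4 = 192
  #6: 10 × 7 × 7 = 490
  #7: 7 × 3 × 2 = 42
  #8: 9 × 2 × 10 = 180
  #9: 2 × 3 × 10 = 60
Highest RPN is 490 → #6.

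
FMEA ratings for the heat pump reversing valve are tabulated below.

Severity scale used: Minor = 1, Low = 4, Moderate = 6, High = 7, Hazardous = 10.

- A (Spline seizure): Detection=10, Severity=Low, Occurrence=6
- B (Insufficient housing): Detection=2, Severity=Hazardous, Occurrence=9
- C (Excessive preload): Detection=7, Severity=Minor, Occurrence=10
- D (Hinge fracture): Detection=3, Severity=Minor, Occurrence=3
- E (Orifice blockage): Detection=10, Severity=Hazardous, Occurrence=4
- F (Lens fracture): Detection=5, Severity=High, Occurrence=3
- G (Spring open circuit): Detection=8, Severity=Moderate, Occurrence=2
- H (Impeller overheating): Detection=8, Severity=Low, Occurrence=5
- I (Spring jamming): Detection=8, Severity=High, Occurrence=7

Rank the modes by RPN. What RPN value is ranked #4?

RPN = Severity × Occurrence × Detection:
  A: 4 × 6 × 10 = 240
  B: 10 × 9 × 2 = 180
  C: 1 × 10 × 7 = 70
  D: 1 × 3 × 3 = 9
  E: 10 × 4 × 10 = 400
  F: 7 × 3 × 5 = 105
  G: 6 × 2 × 8 = 96
  H: 4 × 5 × 8 = 160
  I: 7 × 7 × 8 = 392
Sorted descending: 400, 392, 240, 180, 160, 105, 96, 70, 9.
The fourth-highest RPN is 180 (B).

180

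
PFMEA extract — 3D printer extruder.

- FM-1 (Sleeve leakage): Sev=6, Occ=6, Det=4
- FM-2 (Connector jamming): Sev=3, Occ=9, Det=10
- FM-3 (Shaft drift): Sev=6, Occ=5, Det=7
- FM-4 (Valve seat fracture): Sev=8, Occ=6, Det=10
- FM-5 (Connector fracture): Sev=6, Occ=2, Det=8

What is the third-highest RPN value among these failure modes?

210

RPN = Severity × Occurrence × Detection:
  FM-1: 6 × 6 × 4 = 144
  FM-2: 3 × 9 × 10 = 270
  FM-3: 6 × 5 × 7 = 210
  FM-4: 8 × 6 × 10 = 480
  FM-5: 6 × 2 × 8 = 96
Sorted descending: 480, 270, 210, 144, 96.
The third-highest RPN is 210 (FM-3).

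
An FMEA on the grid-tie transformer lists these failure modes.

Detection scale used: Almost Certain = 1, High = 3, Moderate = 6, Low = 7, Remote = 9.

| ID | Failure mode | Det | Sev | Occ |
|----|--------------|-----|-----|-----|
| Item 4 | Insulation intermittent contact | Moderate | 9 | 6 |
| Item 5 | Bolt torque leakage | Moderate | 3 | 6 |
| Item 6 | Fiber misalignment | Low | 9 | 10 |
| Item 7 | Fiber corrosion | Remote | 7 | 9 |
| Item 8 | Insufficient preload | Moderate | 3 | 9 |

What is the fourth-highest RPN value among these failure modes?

162

RPN = Severity × Occurrence × Detection:
  Item 4: 9 × 6 × 6 = 324
  Item 5: 3 × 6 × 6 = 108
  Item 6: 9 × 10 × 7 = 630
  Item 7: 7 × 9 × 9 = 567
  Item 8: 3 × 9 × 6 = 162
Sorted descending: 630, 567, 324, 162, 108.
The fourth-highest RPN is 162 (Item 8).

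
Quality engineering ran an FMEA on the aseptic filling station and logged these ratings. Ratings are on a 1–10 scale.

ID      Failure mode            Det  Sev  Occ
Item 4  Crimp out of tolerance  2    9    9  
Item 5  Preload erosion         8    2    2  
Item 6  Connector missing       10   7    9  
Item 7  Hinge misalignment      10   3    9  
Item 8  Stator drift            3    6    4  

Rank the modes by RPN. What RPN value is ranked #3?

RPN = Severity × Occurrence × Detection:
  Item 4: 9 × 9 × 2 = 162
  Item 5: 2 × 2 × 8 = 32
  Item 6: 7 × 9 × 10 = 630
  Item 7: 3 × 9 × 10 = 270
  Item 8: 6 × 4 × 3 = 72
Sorted descending: 630, 270, 162, 72, 32.
The third-highest RPN is 162 (Item 4).

162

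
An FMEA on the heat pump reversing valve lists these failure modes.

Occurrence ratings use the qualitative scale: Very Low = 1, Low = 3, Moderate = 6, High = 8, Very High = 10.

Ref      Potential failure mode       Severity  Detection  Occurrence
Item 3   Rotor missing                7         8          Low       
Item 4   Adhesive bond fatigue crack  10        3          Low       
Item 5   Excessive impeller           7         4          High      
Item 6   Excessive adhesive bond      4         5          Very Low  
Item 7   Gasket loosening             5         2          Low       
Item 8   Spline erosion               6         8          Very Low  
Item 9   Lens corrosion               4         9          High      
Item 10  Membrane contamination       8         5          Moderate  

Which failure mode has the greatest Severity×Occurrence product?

Item 5

Criticality = Severity × Occurrence:
  Item 3: 7 × 3 = 21
  Item 4: 10 × 3 = 30
  Item 5: 7 × 8 = 56
  Item 6: 4 × 1 = 4
  Item 7: 5 × 3 = 15
  Item 8: 6 × 1 = 6
  Item 9: 4 × 8 = 32
  Item 10: 8 × 6 = 48
Highest criticality is 56 → Item 5.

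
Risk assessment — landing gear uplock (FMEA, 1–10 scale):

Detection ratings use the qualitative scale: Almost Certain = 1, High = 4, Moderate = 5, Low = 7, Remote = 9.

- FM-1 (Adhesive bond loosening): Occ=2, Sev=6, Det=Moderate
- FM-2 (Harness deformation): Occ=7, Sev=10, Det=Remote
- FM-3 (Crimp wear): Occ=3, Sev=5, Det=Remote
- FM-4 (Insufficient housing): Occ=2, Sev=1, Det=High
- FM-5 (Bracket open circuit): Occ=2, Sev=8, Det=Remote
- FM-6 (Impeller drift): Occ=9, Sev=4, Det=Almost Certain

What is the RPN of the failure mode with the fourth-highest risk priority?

60

RPN = Severity × Occurrence × Detection:
  FM-1: 6 × 2 × 5 = 60
  FM-2: 10 × 7 × 9 = 630
  FM-3: 5 × 3 × 9 = 135
  FM-4: 1 × 2 × 4 = 8
  FM-5: 8 × 2 × 9 = 144
  FM-6: 4 × 9 × 1 = 36
Sorted descending: 630, 144, 135, 60, 36, 8.
The fourth-highest RPN is 60 (FM-1).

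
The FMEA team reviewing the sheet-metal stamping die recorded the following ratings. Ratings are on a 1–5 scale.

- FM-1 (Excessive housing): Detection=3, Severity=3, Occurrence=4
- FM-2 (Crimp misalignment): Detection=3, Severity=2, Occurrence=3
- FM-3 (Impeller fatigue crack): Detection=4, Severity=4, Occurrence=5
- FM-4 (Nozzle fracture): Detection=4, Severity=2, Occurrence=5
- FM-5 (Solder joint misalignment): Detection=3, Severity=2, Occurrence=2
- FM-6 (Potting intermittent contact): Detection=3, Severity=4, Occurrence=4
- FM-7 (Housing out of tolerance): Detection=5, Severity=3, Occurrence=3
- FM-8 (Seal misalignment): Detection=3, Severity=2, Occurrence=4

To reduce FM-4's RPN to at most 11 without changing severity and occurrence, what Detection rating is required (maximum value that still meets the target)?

1

FM-4: S=2, O=5, D=4 → current RPN = 40.
Fixed product = 10. Need 10 × D ≤ 11, so D ≤ 11/10 = 1.10.
Maximum integer Detection rating = 1 (gives RPN 10; D=2 would give 20 > 11).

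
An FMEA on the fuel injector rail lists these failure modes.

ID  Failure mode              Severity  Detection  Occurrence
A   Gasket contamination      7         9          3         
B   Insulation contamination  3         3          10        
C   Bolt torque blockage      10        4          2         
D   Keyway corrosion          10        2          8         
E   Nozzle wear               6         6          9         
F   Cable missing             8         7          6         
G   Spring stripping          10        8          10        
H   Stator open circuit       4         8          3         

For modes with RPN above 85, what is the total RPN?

RPN = Severity × Occurrence × Detection:
  A: 7 × 3 × 9 = 189
  B: 3 × 10 × 3 = 90
  C: 10 × 2 × 4 = 80
  D: 10 × 8 × 2 = 160
  E: 6 × 9 × 6 = 324
  F: 8 × 6 × 7 = 336
  G: 10 × 10 × 8 = 800
  H: 4 × 3 × 8 = 96
RPN > 85: A (189), B (90), D (160), E (324), F (336), G (800), H (96).
Sum: 189 + 90 + 160 + 324 + 336 + 800 + 96 = 1995.

1995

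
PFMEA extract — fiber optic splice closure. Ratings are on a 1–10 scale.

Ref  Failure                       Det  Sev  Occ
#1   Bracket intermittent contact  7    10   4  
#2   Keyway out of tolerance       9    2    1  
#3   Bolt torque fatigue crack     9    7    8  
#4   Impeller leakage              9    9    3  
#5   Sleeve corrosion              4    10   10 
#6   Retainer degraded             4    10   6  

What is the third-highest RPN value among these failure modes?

280

RPN = Severity × Occurrence × Detection:
  #1: 10 × 4 × 7 = 280
  #2: 2 × 1 × 9 = 18
  #3: 7 × 8 × 9 = 504
  #4: 9 × 3 × 9 = 243
  #5: 10 × 10 × 4 = 400
  #6: 10 × 6 × 4 = 240
Sorted descending: 504, 400, 280, 243, 240, 18.
The third-highest RPN is 280 (#1).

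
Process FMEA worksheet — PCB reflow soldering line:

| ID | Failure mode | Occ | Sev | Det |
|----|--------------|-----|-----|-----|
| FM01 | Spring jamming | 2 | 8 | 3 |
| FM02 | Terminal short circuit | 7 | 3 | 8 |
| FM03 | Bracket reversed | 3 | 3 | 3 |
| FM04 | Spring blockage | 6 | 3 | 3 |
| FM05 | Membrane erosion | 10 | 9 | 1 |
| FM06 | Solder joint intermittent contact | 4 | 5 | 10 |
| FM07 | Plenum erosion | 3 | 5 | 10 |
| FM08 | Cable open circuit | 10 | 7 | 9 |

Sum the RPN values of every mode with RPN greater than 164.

RPN = Severity × Occurrence × Detection:
  FM01: 8 × 2 × 3 = 48
  FM02: 3 × 7 × 8 = 168
  FM03: 3 × 3 × 3 = 27
  FM04: 3 × 6 × 3 = 54
  FM05: 9 × 10 × 1 = 90
  FM06: 5 × 4 × 10 = 200
  FM07: 5 × 3 × 10 = 150
  FM08: 7 × 10 × 9 = 630
RPN > 164: FM02 (168), FM06 (200), FM08 (630).
Sum: 168 + 200 + 630 = 998.

998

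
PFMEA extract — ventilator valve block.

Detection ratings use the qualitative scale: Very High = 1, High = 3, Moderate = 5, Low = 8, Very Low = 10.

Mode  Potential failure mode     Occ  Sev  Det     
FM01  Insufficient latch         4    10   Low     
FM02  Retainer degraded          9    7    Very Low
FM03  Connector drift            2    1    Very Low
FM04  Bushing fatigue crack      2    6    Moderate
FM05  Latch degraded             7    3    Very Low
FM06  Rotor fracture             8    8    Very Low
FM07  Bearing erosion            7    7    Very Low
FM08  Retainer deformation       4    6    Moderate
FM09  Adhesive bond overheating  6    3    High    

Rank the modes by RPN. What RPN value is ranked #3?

490

RPN = Severity × Occurrence × Detection:
  FM01: 10 × 4 × 8 = 320
  FM02: 7 × 9 × 10 = 630
  FM03: 1 × 2 × 10 = 20
  FM04: 6 × 2 × 5 = 60
  FM05: 3 × 7 × 10 = 210
  FM06: 8 × 8 × 10 = 640
  FM07: 7 × 7 × 10 = 490
  FM08: 6 × 4 × 5 = 120
  FM09: 3 × 6 × 3 = 54
Sorted descending: 640, 630, 490, 320, 210, 120, 60, 54, 20.
The third-highest RPN is 490 (FM07).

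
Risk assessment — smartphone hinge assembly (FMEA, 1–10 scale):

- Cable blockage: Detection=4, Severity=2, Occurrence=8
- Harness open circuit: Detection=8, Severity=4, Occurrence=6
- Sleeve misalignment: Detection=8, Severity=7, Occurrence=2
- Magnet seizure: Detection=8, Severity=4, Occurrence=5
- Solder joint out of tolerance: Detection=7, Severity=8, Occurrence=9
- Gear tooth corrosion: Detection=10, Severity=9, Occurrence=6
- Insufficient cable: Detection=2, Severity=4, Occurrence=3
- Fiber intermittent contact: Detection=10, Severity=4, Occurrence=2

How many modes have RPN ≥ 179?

3

RPN = Severity × Occurrence × Detection:
  Cable blockage: 2 × 8 × 4 = 64
  Harness open circuit: 4 × 6 × 8 = 192
  Sleeve misalignment: 7 × 2 × 8 = 112
  Magnet seizure: 4 × 5 × 8 = 160
  Solder joint out of tolerance: 8 × 9 × 7 = 504
  Gear tooth corrosion: 9 × 6 × 10 = 540
  Insufficient cable: 4 × 3 × 2 = 24
  Fiber intermittent contact: 4 × 2 × 10 = 80
Modes with RPN ≥ 179: Harness open circuit (192), Solder joint out of tolerance (504), Gear tooth corrosion (540) → 3.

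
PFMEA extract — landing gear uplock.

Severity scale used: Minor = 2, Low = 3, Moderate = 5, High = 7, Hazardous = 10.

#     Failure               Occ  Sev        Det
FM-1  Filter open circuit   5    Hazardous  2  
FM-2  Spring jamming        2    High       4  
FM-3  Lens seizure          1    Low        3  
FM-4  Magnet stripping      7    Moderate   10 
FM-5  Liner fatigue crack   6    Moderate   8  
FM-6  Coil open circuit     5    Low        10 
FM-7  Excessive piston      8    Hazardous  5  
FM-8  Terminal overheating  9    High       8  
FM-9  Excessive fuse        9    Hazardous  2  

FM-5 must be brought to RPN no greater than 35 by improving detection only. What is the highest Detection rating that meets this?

1

FM-5: S=5, O=6, D=8 → current RPN = 240.
Fixed product = 30. Need 30 × D ≤ 35, so D ≤ 35/30 = 1.17.
Maximum integer Detection rating = 1 (gives RPN 30; D=2 would give 60 > 35).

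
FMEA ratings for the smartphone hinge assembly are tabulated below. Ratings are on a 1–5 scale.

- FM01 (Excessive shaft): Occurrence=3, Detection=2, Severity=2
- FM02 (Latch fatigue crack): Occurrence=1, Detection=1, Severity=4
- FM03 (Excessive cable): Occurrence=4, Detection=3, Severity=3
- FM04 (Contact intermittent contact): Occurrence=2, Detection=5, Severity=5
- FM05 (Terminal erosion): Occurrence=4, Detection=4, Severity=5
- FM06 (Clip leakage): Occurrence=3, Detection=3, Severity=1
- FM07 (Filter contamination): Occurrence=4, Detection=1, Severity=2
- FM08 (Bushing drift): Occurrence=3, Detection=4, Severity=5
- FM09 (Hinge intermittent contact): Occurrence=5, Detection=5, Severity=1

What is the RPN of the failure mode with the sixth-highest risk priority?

RPN = Severity × Occurrence × Detection:
  FM01: 2 × 3 × 2 = 12
  FM02: 4 × 1 × 1 = 4
  FM03: 3 × 4 × 3 = 36
  FM04: 5 × 2 × 5 = 50
  FM05: 5 × 4 × 4 = 80
  FM06: 1 × 3 × 3 = 9
  FM07: 2 × 4 × 1 = 8
  FM08: 5 × 3 × 4 = 60
  FM09: 1 × 5 × 5 = 25
Sorted descending: 80, 60, 50, 36, 25, 12, 9, 8, 4.
The sixth-highest RPN is 12 (FM01).

12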